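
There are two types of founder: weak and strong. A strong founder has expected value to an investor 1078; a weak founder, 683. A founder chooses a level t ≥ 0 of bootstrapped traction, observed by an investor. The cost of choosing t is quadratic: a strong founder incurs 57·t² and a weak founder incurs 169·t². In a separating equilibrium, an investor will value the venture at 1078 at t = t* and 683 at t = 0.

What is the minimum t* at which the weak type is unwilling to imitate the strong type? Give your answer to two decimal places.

The weak type at t = 0 receives 683; imitating at t* yields 1078 − 169·t*².
Indifference: 683 = 1078 − 169·t*², so t*² = (1078 − 683) / 169 ≈ 2.3373.
t* = √2.3373 ≈ 1.53.

1.53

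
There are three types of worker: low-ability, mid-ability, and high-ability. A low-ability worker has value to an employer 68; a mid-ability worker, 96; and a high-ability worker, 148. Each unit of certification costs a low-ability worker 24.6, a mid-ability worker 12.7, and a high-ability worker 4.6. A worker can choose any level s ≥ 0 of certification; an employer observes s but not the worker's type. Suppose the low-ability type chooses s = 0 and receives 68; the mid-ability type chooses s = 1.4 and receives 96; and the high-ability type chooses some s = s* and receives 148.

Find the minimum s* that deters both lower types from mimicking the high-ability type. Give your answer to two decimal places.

Mid-ability type (on-path payoff 96 − 12.7×1.4 = 78.22) won't mimic when 78.22 ≥ 148 − 12.7·s*, i.e. s* ≥ 5.49.
Low-ability type (on-path payoff 68) won't mimic when 68 ≥ 148 − 24.6·s*, i.e. s* ≥ 3.25.
Both must hold, so s* = max(3.25, 5.49) = 5.49. The mid-ability type's constraint binds.

5.49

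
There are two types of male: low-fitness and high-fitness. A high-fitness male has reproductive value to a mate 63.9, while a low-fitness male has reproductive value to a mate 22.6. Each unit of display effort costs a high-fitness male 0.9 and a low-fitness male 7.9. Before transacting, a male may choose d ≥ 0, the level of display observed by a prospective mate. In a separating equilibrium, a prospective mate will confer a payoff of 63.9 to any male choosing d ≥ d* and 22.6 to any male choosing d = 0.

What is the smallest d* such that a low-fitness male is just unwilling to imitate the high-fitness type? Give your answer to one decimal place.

A low-fitness male choosing d = 0 receives 22.6.
Imitating at d* instead would pay 63.9 at cost 7.9·d*, netting 63.9 − 7.9·d*.
Indifference: 22.6 = 63.9 − 7.9·d*, so d* = (63.9 − 22.6) / 7.9 ≈ 5.2.
At d* the low-fitness type's incentive constraint just binds; the high-fitness type strictly prefers d* since its per-unit cost is lower.

5.2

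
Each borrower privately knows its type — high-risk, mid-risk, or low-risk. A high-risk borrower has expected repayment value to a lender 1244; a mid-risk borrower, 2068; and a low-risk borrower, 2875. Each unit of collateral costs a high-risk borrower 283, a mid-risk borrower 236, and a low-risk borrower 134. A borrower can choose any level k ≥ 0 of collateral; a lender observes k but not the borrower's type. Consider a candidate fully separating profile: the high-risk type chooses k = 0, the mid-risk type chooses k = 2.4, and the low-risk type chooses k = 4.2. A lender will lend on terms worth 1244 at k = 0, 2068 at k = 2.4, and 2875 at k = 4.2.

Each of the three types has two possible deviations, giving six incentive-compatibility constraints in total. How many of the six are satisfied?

High-risk (own payoff 1244): to k=2.4 gives 2068 − 283×2.4 = 1388.8 → profitable ✗; to k=4.2 gives 2875 − 283×4.2 = 1686.4 → profitable ✗.
Low-risk (own payoff 2875 − 134×4.2 = 2312.2): to k=0 gives 1244 → no gain ✓; to k=2.4 gives 2068 − 134×2.4 = 1746.4 → no gain ✓.
Mid-risk (own payoff 2068 − 236×2.4 = 1501.6): to k=0 gives 1244 → no gain ✓; to k=4.2 gives 2875 − 236×4.2 = 1883.8 → profitable ✗.
3 of the 6 constraints hold; not an equilibrium.

3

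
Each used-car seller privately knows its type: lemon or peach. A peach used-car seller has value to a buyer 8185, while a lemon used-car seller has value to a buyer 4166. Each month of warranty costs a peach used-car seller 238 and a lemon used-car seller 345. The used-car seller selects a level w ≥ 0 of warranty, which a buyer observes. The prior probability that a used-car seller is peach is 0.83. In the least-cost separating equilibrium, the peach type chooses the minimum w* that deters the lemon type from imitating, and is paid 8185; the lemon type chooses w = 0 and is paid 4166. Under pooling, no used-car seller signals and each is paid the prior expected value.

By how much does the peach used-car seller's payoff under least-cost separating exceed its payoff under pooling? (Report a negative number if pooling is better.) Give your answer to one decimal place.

-2089.3

Least-cost separating signal: w* solves 4166 = 8185 − 345·w*, so w* = (8185 − 4166)/345 ≈ 11.6493.
Peach type's separating payoff: 8185 − 238 × w* = 8185 − 238 × (8185 − 4166)/345 = 8185 − 956522/345 ≈ 5412.472.
Pooling payoff: 0.83 × 8185 + 0.17 × 4166 = 7501.77.
Difference: 5412.472 − 7501.77 = -2089.298, i.e. -2089.3 to one decimal place.
The peach type would prefer the pooling outcome.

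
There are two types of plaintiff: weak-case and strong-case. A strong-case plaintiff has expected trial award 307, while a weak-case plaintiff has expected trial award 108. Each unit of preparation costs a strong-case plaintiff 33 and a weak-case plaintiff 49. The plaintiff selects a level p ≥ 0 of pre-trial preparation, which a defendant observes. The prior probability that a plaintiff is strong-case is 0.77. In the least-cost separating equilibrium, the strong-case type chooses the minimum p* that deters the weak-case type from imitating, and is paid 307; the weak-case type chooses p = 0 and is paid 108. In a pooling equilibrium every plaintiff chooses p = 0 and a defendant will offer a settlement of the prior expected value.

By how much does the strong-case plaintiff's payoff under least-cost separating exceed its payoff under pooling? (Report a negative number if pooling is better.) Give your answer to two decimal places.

Least-cost separating signal: p* solves 108 = 307 − 49·p*, so p* = (307 − 108)/49 ≈ 4.0612.
Strong-case type's separating payoff: 307 − 33 × p* = 307 − 33 × (307 − 108)/49 = 307 − 6567/49 ≈ 172.9796.
Pooling payoff: 0.77 × 307 + 0.23 × 108 = 261.23.
Difference: 172.9796 − 261.23 = -88.2504, i.e. -88.25 to two decimal places.
The strong-case type would prefer the pooling outcome.

-88.25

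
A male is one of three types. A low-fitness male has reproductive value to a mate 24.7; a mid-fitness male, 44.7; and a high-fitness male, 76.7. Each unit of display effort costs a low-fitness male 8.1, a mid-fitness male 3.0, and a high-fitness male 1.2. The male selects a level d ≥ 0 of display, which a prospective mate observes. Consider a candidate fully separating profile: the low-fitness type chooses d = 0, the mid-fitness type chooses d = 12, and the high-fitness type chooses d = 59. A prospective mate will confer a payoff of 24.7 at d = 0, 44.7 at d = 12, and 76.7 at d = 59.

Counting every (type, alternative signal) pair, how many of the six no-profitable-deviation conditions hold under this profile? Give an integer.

3

Low-fitness (own payoff 24.7): to d=12 gives 44.7 − 8.1×12 = -52.5 → no gain ✓; to d=59 gives 76.7 − 8.1×59 = -401.2 → no gain ✓.
High-fitness (own payoff 76.7 − 1.2×59 = 5.9): to d=0 gives 24.7 → profitable ✗; to d=12 gives 44.7 − 1.2×12 = 30.3 → profitable ✗.
Mid-fitness (own payoff 44.7 − 3.0×12 = 8.7): to d=0 gives 24.7 → profitable ✗; to d=59 gives 76.7 − 3.0×59 = -100.3 → no gain ✓.
3 of the 6 constraints hold; not an equilibrium.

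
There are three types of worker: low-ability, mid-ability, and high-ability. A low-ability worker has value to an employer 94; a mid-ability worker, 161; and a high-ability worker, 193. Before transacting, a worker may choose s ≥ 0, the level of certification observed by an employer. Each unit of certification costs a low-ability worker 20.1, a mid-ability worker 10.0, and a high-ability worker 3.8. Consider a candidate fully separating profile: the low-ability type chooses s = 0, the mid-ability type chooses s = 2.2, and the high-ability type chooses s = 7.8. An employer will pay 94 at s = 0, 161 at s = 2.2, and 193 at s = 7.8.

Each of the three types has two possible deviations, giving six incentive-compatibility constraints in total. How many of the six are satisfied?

Mid-ability (own payoff 161 − 10.0×2.2 = 139): to s=0 gives 94 → no gain ✓; to s=7.8 gives 193 − 10.0×7.8 = 115 → no gain ✓.
High-ability (own payoff 193 − 3.8×7.8 = 163.36): to s=0 gives 94 → no gain ✓; to s=2.2 gives 161 − 3.8×2.2 = 152.64 → no gain ✓.
Low-ability (own payoff 94): to s=2.2 gives 161 − 20.1×2.2 = 116.78 → profitable ✗; to s=7.8 gives 193 − 20.1×7.8 = 36.22 → no gain ✓.
5 of the 6 constraints hold; not an equilibrium.

5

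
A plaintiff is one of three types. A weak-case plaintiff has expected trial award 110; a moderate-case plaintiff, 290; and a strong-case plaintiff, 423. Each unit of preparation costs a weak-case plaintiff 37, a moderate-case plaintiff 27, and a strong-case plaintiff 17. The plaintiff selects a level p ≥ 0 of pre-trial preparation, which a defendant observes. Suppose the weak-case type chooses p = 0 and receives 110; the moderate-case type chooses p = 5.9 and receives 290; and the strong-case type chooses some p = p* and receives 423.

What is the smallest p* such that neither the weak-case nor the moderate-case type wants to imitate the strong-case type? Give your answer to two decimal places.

10.83

Weak-case type (on-path payoff 110) won't mimic when 110 ≥ 423 − 37·p*, i.e. p* ≥ 8.46.
Moderate-case type (on-path payoff 290 − 27×5.9 = 130.7) won't mimic when 130.7 ≥ 423 − 27·p*, i.e. p* ≥ 10.83.
Both must hold, so p* = max(8.46, 10.83) = 10.83. The moderate-case type's constraint binds.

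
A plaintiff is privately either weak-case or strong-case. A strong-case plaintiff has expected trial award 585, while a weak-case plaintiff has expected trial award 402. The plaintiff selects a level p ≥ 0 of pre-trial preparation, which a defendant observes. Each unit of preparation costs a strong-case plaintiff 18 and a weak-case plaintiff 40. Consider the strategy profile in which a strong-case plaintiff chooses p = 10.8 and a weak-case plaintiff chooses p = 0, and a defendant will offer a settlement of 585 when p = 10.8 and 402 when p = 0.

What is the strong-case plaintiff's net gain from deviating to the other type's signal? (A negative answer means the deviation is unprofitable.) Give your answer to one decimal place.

11.4

Playing p = 10.8 the strong-case plaintiff receives 585 − 18 × 10.8 = 390.6.
Deviating to p = 0 yields 402 instead.
Gain from deviating: 402 − 390.6 = 11.4.
The gain is positive, so the strong-case type's incentive-compatibility constraint is violated — this profile is not a separating equilibrium.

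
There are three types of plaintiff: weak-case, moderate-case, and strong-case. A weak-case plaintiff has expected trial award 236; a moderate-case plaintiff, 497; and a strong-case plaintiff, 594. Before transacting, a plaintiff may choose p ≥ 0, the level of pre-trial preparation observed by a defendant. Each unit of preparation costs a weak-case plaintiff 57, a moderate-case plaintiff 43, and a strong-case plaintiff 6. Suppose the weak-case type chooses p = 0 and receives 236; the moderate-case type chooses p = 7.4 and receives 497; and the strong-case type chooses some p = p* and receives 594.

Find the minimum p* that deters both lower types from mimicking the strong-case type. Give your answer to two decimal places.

9.66

Weak-case type (on-path payoff 236) won't mimic when 236 ≥ 594 − 57·p*, i.e. p* ≥ 6.28.
Moderate-case type (on-path payoff 497 − 43×7.4 = 178.8) won't mimic when 178.8 ≥ 594 − 43·p*, i.e. p* ≥ 9.66.
Both must hold, so p* = max(6.28, 9.66) = 9.66. The moderate-case type's constraint binds.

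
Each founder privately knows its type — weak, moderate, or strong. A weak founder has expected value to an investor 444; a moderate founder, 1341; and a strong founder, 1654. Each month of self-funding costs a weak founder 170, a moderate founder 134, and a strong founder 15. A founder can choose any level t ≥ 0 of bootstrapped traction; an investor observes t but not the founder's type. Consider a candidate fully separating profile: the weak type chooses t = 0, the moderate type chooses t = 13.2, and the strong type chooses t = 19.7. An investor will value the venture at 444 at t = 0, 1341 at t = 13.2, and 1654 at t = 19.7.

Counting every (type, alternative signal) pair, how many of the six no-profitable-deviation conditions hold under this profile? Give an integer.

5

Moderate (own payoff 1341 − 134×13.2 = -427.8): to t=0 gives 444 → profitable ✗; to t=19.7 gives 1654 − 134×19.7 = -985.8 → no gain ✓.
Weak (own payoff 444): to t=13.2 gives 1341 − 170×13.2 = -903 → no gain ✓; to t=19.7 gives 1654 − 170×19.7 = -1695 → no gain ✓.
Strong (own payoff 1654 − 15×19.7 = 1358.5): to t=0 gives 444 → no gain ✓; to t=13.2 gives 1341 − 15×13.2 = 1143 → no gain ✓.
5 of the 6 constraints hold; not an equilibrium.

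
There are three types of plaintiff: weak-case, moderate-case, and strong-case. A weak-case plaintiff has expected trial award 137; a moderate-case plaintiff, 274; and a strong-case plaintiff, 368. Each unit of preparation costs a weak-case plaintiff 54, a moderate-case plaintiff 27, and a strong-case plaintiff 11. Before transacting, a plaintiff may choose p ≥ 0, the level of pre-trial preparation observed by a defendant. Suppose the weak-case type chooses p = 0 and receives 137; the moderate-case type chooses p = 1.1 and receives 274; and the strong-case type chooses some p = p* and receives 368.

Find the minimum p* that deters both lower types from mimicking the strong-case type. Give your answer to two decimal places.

4.58

Moderate-case type (on-path payoff 274 − 27×1.1 = 244.3) won't mimic when 244.3 ≥ 368 − 27·p*, i.e. p* ≥ 4.58.
Weak-case type (on-path payoff 137) won't mimic when 137 ≥ 368 − 54·p*, i.e. p* ≥ 4.28.
Both must hold, so p* = max(4.28, 4.58) = 4.58. The moderate-case type's constraint binds.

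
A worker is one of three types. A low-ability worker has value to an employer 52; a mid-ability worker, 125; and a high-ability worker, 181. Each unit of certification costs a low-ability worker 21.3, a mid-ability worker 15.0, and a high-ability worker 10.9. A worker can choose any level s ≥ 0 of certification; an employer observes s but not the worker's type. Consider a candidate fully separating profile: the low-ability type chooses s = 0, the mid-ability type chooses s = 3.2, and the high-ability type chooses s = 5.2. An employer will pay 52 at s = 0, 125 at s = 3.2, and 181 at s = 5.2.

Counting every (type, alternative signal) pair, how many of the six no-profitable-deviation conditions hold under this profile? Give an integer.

High-ability (own payoff 181 − 10.9×5.2 = 124.32): to s=0 gives 52 → no gain ✓; to s=3.2 gives 125 − 10.9×3.2 = 90.12 → no gain ✓.
Mid-ability (own payoff 125 − 15.0×3.2 = 77): to s=0 gives 52 → no gain ✓; to s=5.2 gives 181 − 15.0×5.2 = 103 → profitable ✗.
Low-ability (own payoff 52): to s=3.2 gives 125 − 21.3×3.2 = 56.84 → profitable ✗; to s=5.2 gives 181 − 21.3×5.2 = 70.24 → profitable ✗.
3 of the 6 constraints hold; not an equilibrium.

3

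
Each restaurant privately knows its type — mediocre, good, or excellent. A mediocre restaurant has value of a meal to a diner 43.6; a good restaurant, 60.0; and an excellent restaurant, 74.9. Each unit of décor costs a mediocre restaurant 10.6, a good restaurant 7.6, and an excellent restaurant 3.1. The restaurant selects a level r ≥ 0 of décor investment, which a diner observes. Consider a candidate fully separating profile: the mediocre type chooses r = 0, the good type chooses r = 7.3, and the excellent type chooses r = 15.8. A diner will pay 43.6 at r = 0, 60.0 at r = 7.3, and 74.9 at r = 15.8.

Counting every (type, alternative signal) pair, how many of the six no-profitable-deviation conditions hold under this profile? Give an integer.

Good (own payoff 60.0 − 7.6×7.3 = 4.52): to r=0 gives 43.6 → profitable ✗; to r=15.8 gives 74.9 − 7.6×15.8 = -45.18 → no gain ✓.
Mediocre (own payoff 43.6): to r=7.3 gives 60.0 − 10.6×7.3 = -17.38 → no gain ✓; to r=15.8 gives 74.9 − 10.6×15.8 = -92.58 → no gain ✓.
Excellent (own payoff 74.9 − 3.1×15.8 = 25.92): to r=0 gives 43.6 → profitable ✗; to r=7.3 gives 60.0 − 3.1×7.3 = 37.37 → profitable ✗.
3 of the 6 constraints hold; not an equilibrium.

3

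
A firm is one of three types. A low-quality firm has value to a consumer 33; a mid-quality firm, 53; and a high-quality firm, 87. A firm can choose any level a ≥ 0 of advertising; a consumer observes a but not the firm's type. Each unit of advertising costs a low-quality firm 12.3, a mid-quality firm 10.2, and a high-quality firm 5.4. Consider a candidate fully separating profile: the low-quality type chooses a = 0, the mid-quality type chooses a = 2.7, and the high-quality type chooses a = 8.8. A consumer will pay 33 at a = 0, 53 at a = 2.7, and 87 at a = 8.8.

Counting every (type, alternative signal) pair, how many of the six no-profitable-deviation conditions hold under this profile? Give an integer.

High-quality (own payoff 87 − 5.4×8.8 = 39.48): to a=0 gives 33 → no gain ✓; to a=2.7 gives 53 − 5.4×2.7 = 38.42 → no gain ✓.
Mid-quality (own payoff 53 − 10.2×2.7 = 25.46): to a=0 gives 33 → profitable ✗; to a=8.8 gives 87 − 10.2×8.8 = -2.76 → no gain ✓.
Low-quality (own payoff 33): to a=2.7 gives 53 − 12.3×2.7 = 19.79 → no gain ✓; to a=8.8 gives 87 − 12.3×8.8 = -21.24 → no gain ✓.
5 of the 6 constraints hold; not an equilibrium.

5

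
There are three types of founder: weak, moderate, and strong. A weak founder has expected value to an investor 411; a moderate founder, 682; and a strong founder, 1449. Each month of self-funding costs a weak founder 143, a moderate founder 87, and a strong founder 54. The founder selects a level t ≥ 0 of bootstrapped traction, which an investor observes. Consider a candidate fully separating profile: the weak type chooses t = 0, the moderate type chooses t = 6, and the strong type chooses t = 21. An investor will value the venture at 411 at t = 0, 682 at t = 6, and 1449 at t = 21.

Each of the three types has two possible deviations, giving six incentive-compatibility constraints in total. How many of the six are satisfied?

Weak (own payoff 411): to t=6 gives 682 − 143×6 = -176 → no gain ✓; to t=21 gives 1449 − 143×21 = -1554 → no gain ✓.
Strong (own payoff 1449 − 54×21 = 315): to t=0 gives 411 → profitable ✗; to t=6 gives 682 − 54×6 = 358 → profitable ✗.
Moderate (own payoff 682 − 87×6 = 160): to t=0 gives 411 → profitable ✗; to t=21 gives 1449 − 87×21 = -378 → no gain ✓.
3 of the 6 constraints hold; not an equilibrium.

3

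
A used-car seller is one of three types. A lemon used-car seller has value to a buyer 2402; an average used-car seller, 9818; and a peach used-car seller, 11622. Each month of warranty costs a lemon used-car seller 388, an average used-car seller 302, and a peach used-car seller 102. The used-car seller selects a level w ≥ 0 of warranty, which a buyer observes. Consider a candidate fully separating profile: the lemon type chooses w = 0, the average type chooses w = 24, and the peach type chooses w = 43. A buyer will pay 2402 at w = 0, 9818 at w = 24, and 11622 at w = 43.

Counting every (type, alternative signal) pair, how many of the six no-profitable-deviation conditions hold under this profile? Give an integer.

Lemon (own payoff 2402): to w=24 gives 9818 − 388×24 = 506 → no gain ✓; to w=43 gives 11622 − 388×43 = -5062 → no gain ✓.
Average (own payoff 9818 − 302×24 = 2570): to w=0 gives 2402 → no gain ✓; to w=43 gives 11622 − 302×43 = -1364 → no gain ✓.
Peach (own payoff 11622 − 102×43 = 7236): to w=0 gives 2402 → no gain ✓; to w=24 gives 9818 − 102×24 = 7370 → profitable ✗.
5 of the 6 constraints hold; not an equilibrium.

5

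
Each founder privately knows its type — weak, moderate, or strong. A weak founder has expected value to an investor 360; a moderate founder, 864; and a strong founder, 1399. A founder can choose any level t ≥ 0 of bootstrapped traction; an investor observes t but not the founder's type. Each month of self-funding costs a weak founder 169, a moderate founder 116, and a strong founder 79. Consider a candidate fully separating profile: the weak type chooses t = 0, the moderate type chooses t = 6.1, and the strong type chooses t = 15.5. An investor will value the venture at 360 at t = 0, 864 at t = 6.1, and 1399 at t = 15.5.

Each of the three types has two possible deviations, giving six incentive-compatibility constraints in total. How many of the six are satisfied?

3

Weak (own payoff 360): to t=6.1 gives 864 − 169×6.1 = -166.9 → no gain ✓; to t=15.5 gives 1399 − 169×15.5 = -1220.5 → no gain ✓.
Moderate (own payoff 864 − 116×6.1 = 156.4): to t=0 gives 360 → profitable ✗; to t=15.5 gives 1399 − 116×15.5 = -399 → no gain ✓.
Strong (own payoff 1399 − 79×15.5 = 174.5): to t=0 gives 360 → profitable ✗; to t=6.1 gives 864 − 79×6.1 = 382.1 → profitable ✗.
3 of the 6 constraints hold; not an equilibrium.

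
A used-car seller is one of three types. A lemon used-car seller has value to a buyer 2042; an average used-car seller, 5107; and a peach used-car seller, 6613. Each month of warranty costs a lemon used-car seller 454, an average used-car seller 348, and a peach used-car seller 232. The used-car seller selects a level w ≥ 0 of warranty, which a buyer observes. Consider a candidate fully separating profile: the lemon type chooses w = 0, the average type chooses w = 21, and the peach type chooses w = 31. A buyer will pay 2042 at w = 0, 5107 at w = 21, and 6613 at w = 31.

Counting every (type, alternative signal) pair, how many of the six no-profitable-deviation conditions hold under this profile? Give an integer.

Average (own payoff 5107 − 348×21 = -2201): to w=0 gives 2042 → profitable ✗; to w=31 gives 6613 − 348×31 = -4175 → no gain ✓.
Lemon (own payoff 2042): to w=21 gives 5107 − 454×21 = -4427 → no gain ✓; to w=31 gives 6613 − 454×31 = -7461 → no gain ✓.
Peach (own payoff 6613 − 232×31 = -579): to w=0 gives 2042 → profitable ✗; to w=21 gives 5107 − 232×21 = 235 → profitable ✗.
3 of the 6 constraints hold; not an equilibrium.

3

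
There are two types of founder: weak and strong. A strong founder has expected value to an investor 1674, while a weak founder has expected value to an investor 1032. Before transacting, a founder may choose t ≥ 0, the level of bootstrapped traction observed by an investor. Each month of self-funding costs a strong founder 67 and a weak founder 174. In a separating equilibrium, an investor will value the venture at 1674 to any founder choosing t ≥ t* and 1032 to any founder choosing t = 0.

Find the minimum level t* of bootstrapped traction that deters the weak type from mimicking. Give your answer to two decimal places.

3.69

A weak founder choosing t = 0 receives 1032.
Imitating at t* instead would pay 1674 at cost 174·t*, netting 1674 − 174·t*.
Indifference: 1032 = 1674 − 174·t*, so t* = (1674 − 1032) / 174 ≈ 3.69.
This is the weak type's binding incentive-compatibility constraint; any t ≥ 3.69 sustains separation on that side.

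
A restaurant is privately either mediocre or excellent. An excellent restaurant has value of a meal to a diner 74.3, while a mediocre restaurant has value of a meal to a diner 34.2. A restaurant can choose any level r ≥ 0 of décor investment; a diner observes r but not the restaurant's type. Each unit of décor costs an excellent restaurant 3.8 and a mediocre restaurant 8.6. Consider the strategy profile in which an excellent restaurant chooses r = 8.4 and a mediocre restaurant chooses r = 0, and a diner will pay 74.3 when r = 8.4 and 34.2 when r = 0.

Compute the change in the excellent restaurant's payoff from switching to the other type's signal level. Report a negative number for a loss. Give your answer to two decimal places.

-8.18

Playing r = 8.4 the excellent restaurant receives 74.3 − 3.8 × 8.4 = 42.38.
Deviating to r = 0 yields 34.2 instead.
Gain from deviating: 34.2 − 42.38 = -8.18.
The gain is negative, so the excellent type's incentive-compatibility constraint is satisfied.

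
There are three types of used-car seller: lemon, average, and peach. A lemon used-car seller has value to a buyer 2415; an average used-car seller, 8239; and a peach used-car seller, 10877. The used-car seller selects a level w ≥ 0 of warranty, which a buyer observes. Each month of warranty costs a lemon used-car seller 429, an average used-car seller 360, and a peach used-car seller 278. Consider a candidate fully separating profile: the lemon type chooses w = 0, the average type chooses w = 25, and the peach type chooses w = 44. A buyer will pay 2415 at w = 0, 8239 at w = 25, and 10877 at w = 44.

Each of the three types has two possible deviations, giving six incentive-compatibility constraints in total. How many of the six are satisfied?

Average (own payoff 8239 − 360×25 = -761): to w=0 gives 2415 → profitable ✗; to w=44 gives 10877 − 360×44 = -4963 → no gain ✓.
Lemon (own payoff 2415): to w=25 gives 8239 − 429×25 = -2486 → no gain ✓; to w=44 gives 10877 − 429×44 = -7999 → no gain ✓.
Peach (own payoff 10877 − 278×44 = -1355): to w=0 gives 2415 → profitable ✗; to w=25 gives 8239 − 278×25 = 1289 → profitable ✗.
3 of the 6 constraints hold; not an equilibrium.

3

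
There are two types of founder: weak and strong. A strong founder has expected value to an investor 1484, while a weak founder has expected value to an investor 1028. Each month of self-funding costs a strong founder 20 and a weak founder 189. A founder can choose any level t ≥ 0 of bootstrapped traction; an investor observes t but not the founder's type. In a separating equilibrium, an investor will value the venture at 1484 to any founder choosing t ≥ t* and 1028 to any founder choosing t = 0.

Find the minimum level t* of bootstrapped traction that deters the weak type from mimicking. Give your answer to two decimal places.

2.41

A weak founder choosing t = 0 receives 1028.
Imitating at t* instead would pay 1484 at cost 189·t*, netting 1484 − 189·t*.
Indifference: 1028 = 1484 − 189·t*, so t* = (1484 − 1028) / 189 ≈ 2.41.
At t* the weak type's incentive constraint just binds; the strong type strictly prefers t* since its per-unit cost is lower.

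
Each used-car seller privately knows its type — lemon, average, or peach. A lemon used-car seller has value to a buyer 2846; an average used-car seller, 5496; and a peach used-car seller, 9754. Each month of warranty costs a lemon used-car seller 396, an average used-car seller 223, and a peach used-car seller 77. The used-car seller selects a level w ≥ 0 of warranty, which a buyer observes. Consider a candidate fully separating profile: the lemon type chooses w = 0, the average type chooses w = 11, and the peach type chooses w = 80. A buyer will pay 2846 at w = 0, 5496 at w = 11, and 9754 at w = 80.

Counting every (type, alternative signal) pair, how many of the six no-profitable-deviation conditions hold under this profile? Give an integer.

5

Peach (own payoff 9754 − 77×80 = 3594): to w=0 gives 2846 → no gain ✓; to w=11 gives 5496 − 77×11 = 4649 → profitable ✗.
Average (own payoff 5496 − 223×11 = 3043): to w=0 gives 2846 → no gain ✓; to w=80 gives 9754 − 223×80 = -8086 → no gain ✓.
Lemon (own payoff 2846): to w=11 gives 5496 − 396×11 = 1140 → no gain ✓; to w=80 gives 9754 − 396×80 = -21926 → no gain ✓.
5 of the 6 constraints hold; not an equilibrium.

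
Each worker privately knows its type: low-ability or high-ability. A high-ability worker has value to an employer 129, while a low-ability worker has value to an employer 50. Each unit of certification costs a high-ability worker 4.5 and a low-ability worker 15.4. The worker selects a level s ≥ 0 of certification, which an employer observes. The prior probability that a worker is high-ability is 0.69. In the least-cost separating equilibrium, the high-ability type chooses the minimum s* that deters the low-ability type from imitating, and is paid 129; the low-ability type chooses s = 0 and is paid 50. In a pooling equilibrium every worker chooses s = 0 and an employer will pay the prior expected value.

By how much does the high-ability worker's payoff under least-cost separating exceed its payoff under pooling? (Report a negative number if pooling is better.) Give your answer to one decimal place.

1.4

Least-cost separating signal: s* solves 50 = 129 − 15.4·s*, so s* = (129 − 50)/15.4 ≈ 5.1299.
High-ability type's separating payoff: 129 − 4.5 × s* = 129 − 4.5 × (129 − 50)/15.4 = 129 − 355.5/15.4 ≈ 105.916.
Pooling payoff: 0.69 × 129 + 0.31 × 50 = 104.51.
Difference: 105.916 − 104.51 = 1.406, i.e. 1.4 to one decimal place.
The high-ability type prefers to separate.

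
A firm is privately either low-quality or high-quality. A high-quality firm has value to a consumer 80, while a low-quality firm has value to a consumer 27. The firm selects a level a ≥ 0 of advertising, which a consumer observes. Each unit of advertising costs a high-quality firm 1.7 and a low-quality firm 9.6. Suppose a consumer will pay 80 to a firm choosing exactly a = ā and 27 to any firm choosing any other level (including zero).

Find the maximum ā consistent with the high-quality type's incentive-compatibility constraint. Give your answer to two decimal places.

Choosing ā yields the high-quality type 80 − 1.7·ā; choosing zero yields 27.
The high-quality type is indifferent at 80 − 1.7·ā = 27, i.e. ā = (80 − 27) / 1.7 ≈ 31.18.
For any ā above 31.18 the high-quality type would rather pool at zero, so separation collapses.

31.18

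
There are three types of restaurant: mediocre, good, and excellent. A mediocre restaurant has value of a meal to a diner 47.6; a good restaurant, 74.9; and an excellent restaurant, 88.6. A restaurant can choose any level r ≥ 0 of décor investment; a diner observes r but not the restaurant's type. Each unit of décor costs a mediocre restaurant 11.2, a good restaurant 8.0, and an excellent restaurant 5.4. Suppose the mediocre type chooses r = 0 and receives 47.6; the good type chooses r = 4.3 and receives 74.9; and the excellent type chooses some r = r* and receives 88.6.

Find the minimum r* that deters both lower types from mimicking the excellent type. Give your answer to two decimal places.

6.01

Mediocre type (on-path payoff 47.6) won't mimic when 47.6 ≥ 88.6 − 11.2·r*, i.e. r* ≥ 3.66.
Good type (on-path payoff 74.9 − 8.0×4.3 = 40.5) won't mimic when 40.5 ≥ 88.6 − 8.0·r*, i.e. r* ≥ 6.01.
Both must hold, so r* = max(3.66, 6.01) = 6.01. The good type's constraint binds.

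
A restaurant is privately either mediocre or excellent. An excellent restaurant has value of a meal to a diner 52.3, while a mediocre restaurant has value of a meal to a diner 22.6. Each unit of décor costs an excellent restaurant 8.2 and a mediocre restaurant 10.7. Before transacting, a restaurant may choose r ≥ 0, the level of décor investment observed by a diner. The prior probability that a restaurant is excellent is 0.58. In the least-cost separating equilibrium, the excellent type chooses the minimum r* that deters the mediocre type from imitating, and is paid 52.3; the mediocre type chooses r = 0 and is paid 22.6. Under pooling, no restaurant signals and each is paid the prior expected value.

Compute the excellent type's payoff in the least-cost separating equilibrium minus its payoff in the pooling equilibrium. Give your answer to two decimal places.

-10.29

Least-cost separating signal: r* solves 22.6 = 52.3 − 10.7·r*, so r* = (52.3 − 22.6)/10.7 ≈ 2.7757.
Excellent type's separating payoff: 52.3 − 8.2 × r* = 52.3 − 8.2 × (52.3 − 22.6)/10.7 = 52.3 − 243.54/10.7 ≈ 29.5393.
Pooling payoff: 0.58 × 52.3 + 0.42 × 22.6 = 39.826.
Difference: 29.5393 − 39.826 = -10.2867, i.e. -10.29 to two decimal places.
The excellent type would prefer the pooling outcome.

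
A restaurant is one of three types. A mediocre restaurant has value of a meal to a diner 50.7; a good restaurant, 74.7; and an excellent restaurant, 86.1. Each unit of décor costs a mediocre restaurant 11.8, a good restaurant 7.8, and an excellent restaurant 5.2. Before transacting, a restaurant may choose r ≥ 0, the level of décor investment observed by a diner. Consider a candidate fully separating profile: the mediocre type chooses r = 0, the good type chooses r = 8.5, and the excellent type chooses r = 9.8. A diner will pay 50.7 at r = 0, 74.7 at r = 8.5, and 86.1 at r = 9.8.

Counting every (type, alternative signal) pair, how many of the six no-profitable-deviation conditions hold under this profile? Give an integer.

3

Good (own payoff 74.7 − 7.8×8.5 = 8.4): to r=0 gives 50.7 → profitable ✗; to r=9.8 gives 86.1 − 7.8×9.8 = 9.66 → profitable ✗.
Excellent (own payoff 86.1 − 5.2×9.8 = 35.14): to r=0 gives 50.7 → profitable ✗; to r=8.5 gives 74.7 − 5.2×8.5 = 30.5 → no gain ✓.
Mediocre (own payoff 50.7): to r=8.5 gives 74.7 − 11.8×8.5 = -25.6 → no gain ✓; to r=9.8 gives 86.1 − 11.8×9.8 = -29.54 → no gain ✓.
3 of the 6 constraints hold; not an equilibrium.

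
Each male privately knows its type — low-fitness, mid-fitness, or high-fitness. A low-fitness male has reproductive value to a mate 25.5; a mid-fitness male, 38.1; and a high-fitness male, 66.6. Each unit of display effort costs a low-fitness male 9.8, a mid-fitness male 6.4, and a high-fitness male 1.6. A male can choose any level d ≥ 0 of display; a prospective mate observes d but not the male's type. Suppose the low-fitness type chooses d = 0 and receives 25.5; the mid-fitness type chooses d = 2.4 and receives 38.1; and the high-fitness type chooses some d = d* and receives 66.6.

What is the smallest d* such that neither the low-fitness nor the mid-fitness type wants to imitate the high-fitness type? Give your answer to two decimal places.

6.85

Low-fitness type (on-path payoff 25.5) won't mimic when 25.5 ≥ 66.6 − 9.8·d*, i.e. d* ≥ 4.19.
Mid-fitness type (on-path payoff 38.1 − 6.4×2.4 = 22.74) won't mimic when 22.74 ≥ 66.6 − 6.4·d*, i.e. d* ≥ 6.85.
Both must hold, so d* = max(4.19, 6.85) = 6.85. The mid-fitness type's constraint binds.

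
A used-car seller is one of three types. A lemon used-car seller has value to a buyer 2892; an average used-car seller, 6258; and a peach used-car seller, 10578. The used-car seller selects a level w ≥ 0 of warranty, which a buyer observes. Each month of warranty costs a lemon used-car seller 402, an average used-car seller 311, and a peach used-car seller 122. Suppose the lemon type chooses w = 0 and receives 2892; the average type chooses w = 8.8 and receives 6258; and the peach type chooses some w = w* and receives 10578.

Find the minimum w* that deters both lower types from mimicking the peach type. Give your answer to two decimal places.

22.69

Average type (on-path payoff 6258 − 311×8.8 = 3521.2) won't mimic when 3521.2 ≥ 10578 − 311·w*, i.e. w* ≥ 22.69.
Lemon type (on-path payoff 2892) won't mimic when 2892 ≥ 10578 − 402·w*, i.e. w* ≥ 19.12.
Both must hold, so w* = max(19.12, 22.69) = 22.69. The average type's constraint binds.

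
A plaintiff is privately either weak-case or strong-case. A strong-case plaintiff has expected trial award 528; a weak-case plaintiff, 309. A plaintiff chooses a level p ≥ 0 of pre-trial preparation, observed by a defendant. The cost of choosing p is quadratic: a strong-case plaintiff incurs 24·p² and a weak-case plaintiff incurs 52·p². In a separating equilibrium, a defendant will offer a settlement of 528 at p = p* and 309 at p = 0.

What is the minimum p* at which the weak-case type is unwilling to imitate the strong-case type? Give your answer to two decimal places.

2.05

The weak-case type at p = 0 receives 309; imitating at p* yields 528 − 52·p*².
Indifference: 309 = 528 − 52·p*², so p*² = (528 − 309) / 52 ≈ 4.2115.
p* = √4.2115 ≈ 2.05.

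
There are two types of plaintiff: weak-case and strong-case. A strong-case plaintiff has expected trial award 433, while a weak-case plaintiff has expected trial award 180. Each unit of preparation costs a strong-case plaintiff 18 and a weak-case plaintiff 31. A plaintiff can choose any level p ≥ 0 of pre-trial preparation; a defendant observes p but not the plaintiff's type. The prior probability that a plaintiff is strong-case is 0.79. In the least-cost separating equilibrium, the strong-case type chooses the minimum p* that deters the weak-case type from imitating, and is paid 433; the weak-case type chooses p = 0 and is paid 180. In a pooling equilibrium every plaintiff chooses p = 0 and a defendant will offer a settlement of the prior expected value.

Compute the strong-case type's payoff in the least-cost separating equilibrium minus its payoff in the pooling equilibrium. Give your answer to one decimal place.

Least-cost separating signal: p* solves 180 = 433 − 31·p*, so p* = (433 − 180)/31 ≈ 8.1613.
Strong-case type's separating payoff: 433 − 18 × p* = 433 − 18 × (433 − 180)/31 = 433 − 4554/31 ≈ 286.097.
Pooling payoff: 0.79 × 433 + 0.21 × 180 = 379.87.
Difference: 286.097 − 379.87 = -93.773, i.e. -93.8 to one decimal place.
The strong-case type would prefer the pooling outcome.

-93.8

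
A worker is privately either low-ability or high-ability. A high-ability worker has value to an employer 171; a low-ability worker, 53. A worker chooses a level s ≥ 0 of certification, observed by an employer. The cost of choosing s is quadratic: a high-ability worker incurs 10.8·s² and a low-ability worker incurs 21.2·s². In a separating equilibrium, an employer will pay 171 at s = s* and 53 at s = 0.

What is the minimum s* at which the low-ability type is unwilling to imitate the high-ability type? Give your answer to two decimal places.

The low-ability type at s = 0 receives 53; imitating at s* yields 171 − 21.2·s*².
Indifference: 53 = 171 − 21.2·s*², so s*² = (171 − 53) / 21.2 ≈ 5.5660.
s* = √5.5660 ≈ 2.36.

2.36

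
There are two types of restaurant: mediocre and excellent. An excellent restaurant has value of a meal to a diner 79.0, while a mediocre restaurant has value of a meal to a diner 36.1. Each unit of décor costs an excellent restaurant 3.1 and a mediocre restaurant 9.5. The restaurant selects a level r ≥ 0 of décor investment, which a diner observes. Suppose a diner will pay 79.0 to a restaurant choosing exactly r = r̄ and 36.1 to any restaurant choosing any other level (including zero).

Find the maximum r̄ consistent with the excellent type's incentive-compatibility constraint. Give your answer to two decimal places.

13.84

Choosing r̄ yields the excellent type 79.0 − 3.1·r̄; choosing zero yields 36.1.
The excellent type is indifferent at 79.0 − 3.1·r̄ = 36.1, i.e. r̄ = (79.0 − 36.1) / 3.1 ≈ 13.84.
For any r̄ above 13.84 the excellent type would rather pool at zero, so separation collapses.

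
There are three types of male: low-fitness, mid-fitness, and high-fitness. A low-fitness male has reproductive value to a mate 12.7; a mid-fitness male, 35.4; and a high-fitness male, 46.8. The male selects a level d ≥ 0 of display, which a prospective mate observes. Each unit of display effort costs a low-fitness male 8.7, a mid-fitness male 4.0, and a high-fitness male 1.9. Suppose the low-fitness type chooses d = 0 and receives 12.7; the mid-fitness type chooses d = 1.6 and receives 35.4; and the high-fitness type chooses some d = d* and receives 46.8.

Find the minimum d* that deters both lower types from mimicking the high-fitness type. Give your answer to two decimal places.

Mid-fitness type (on-path payoff 35.4 − 4.0×1.6 = 29) won't mimic when 29 ≥ 46.8 − 4.0·d*, i.e. d* ≥ 4.45.
Low-fitness type (on-path payoff 12.7) won't mimic when 12.7 ≥ 46.8 − 8.7·d*, i.e. d* ≥ 3.92.
Both must hold, so d* = max(3.92, 4.45) = 4.45. The mid-fitness type's constraint binds.

4.45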